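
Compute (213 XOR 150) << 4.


Step 1: 213 ^ 150 = 67
Step 2: 67 << 4 = 1072

1072


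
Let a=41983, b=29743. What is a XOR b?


41983 ^ 29743 = 55248

55248


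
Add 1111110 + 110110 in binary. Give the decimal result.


1111110 + 110110 = 10110100 = 180

180


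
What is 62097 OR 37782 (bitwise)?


0b1111001010010001 | 0b1001001110010110 = 0b1111001110010111 = 62359

62359


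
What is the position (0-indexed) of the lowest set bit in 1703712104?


0b1100101100011001001010101101000. Lowest set bit at position 3

3


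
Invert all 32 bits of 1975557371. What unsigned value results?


1975557371 ^ 4294967295 = 2319409924

2319409924


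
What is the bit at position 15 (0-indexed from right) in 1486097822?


0b1011000100101000000110110011110, position 15 = 0

0


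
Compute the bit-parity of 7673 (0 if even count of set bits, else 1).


0b1110111111001 has 10 ones => parity 0

0


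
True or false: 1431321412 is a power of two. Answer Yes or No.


0b1010101010100000011101101000100. Multiple bits set => No

No


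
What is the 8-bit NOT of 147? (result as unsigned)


~0b10010011 = 0b1101100 = 108 (8-bit unsigned)

108


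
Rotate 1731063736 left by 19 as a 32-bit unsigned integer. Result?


Rotate 0b1100111001011011110111110111000 left by 19 (32-bit) = 0b1111101110000110011100101101111 = 2109946223

2109946223


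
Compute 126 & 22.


0b1111110 & 0b10110 = 0b10110 = 22

22


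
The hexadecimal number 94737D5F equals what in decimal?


94737D5F hex = 2490596703 decimal

2490596703


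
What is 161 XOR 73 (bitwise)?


0b10100001 ^ 0b1001001 = 0b11101000 = 232

232


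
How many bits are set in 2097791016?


0b1111101000010011100000000101000 has 12 set bits

12


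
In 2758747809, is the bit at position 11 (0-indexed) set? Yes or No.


0b10100100011011110010011010100001, bit 11 = 0. No

No


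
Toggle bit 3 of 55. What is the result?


55 ^ (1 << 3) = 55 ^ 8 = 63

63


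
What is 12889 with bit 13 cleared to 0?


12889 & ~(1 << 13) = 4697

4697


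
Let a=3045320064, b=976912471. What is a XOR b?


3045320064 ^ 976912471 = 2411292119

2411292119


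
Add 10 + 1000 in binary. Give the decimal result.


10 + 1000 = 1010 = 10

10


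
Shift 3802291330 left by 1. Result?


0b11100010101000100101110010000010 << 1 = 0b111000101010001001011100100000100 = 7604582660

7604582660


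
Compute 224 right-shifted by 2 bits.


0b11100000 >> 2 = 0b111000 = 56

56


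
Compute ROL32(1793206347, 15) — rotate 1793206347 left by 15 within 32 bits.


Rotate 0b1101010111000100010100001001011 left by 15 (32-bit) = 0b10100001001011011010101110001 = 338015601

338015601


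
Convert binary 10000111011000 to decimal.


10000111011000 in decimal = 8664

8664


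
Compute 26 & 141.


0b11010 & 0b10001101 = 0b1000 = 8

8


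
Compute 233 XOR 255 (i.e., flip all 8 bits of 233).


233 ^ 255 = 22

22


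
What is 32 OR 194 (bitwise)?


0b100000 | 0b11000010 = 0b11100010 = 226

226


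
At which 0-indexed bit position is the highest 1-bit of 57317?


0b1101111111100101. Highest set bit at position 15

15


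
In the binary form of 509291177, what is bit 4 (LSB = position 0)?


0b11110010110110010101010101001, position 4 = 0

0


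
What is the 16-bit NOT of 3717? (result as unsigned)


~0b111010000101 = 0b1111000101111010 = 61818 (16-bit unsigned)

61818


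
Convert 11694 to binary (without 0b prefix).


11694 = 10110110101110 in binary

10110110101110


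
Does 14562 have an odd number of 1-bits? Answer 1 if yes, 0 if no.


0b11100011100010 has 7 ones => parity 1

1


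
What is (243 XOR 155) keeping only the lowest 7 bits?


Step 1: 243 ^ 155 = 104
Step 2: 104 & 127 = 104

104


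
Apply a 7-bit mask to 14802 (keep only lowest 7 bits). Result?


14802 & 127 = 82

82


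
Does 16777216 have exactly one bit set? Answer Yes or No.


0b1000000000000000000000000. Only one bit set => Yes

Yes


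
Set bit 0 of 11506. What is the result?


11506 | (1 << 0) = 11506 | 1 = 11507

11507


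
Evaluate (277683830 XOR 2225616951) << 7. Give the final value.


Step 1: 277683830 ^ 2225616951 = 2485462593
Step 2: 2485462593 << 7 = 318139211904

318139211904


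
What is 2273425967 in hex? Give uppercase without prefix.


2273425967 = 8781BA2F hex

8781BA2F


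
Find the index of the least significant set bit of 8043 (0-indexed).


0b1111101101011. Lowest set bit at position 0

0


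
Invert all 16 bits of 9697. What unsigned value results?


9697 ^ 65535 = 55838

55838


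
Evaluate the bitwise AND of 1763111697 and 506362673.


0b1101001000101101111001100010001 & 0b11110001011100111101100110001 = 0b1000000001100111001100010001 = 134640401

134640401


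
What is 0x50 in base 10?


50 hex = 80 decimal

80


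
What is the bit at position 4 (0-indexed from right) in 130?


0b10000010, position 4 = 0

0


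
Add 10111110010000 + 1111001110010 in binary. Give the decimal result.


10111110010000 + 1111001110010 = 100111000000010 = 19970

19970


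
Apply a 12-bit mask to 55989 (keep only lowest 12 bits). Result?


55989 & 4095 = 2741

2741


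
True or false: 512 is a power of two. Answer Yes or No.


0b1000000000. Only one bit set => Yes

Yes


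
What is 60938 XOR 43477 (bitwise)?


0b1110111000001010 ^ 0b1010100111010101 = 0b100011111011111 = 18399

18399


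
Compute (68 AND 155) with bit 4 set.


Step 1: 68 & 155 = 0
Step 2: 0 | (1 << 4) = 0 | 16 = 16

16


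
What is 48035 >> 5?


0b1011101110100011 >> 5 = 0b10111011101 = 1501

1501


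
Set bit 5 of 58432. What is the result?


58432 | (1 << 5) = 58432 | 32 = 58464

58464


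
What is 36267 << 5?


0b1000110110101011 << 5 = 0b100011011010101100000 = 1160544

1160544


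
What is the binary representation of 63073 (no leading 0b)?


63073 = 1111011001100001 in binary

1111011001100001


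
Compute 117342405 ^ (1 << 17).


117342405 ^ (1 << 17) = 117342405 ^ 131072 = 117211333

117211333


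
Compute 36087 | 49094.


0b1000110011110111 | 0b1011111111000110 = 0b1011111111110111 = 49143

49143


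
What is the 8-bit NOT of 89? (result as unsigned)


~0b1011001 = 0b10100110 = 166 (8-bit unsigned)

166


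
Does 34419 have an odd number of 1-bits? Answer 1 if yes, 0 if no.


0b1000011001110011 has 8 ones => parity 0

0


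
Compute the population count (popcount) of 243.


0b11110011 has 6 set bits

6


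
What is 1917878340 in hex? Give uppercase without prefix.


1917878340 = 72508044 hex

72508044


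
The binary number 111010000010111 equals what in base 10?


111010000010111 in decimal = 29719

29719


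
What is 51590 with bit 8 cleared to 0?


51590 & ~(1 << 8) = 51334

51334


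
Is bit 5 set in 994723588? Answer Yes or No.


0b111011010010100100011100000100, bit 5 = 0. No

No


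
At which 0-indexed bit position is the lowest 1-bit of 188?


0b10111100. Lowest set bit at position 2

2


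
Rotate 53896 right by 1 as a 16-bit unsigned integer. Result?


Rotate 0b1101001010001000 right by 1 (16-bit) = 0b110100101000100 = 26948

26948


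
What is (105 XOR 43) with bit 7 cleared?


Step 1: 105 ^ 43 = 66
Step 2: 66 & ~(1 << 7) = 66

66


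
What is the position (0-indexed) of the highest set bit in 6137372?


0b10111011010011000011100. Highest set bit at position 22

22


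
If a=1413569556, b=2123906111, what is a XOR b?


1413569556 ^ 2123906111 = 718889003

718889003


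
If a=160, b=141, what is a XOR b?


160 ^ 141 = 45

45


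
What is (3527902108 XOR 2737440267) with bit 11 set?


Step 1: 3527902108 ^ 2737440267 = 1903003031
Step 2: 1903003031 | (1 << 11) = 1903003031 | 2048 = 1903005079

1903005079


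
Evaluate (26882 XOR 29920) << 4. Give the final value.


Step 1: 26882 ^ 29920 = 7650
Step 2: 7650 << 4 = 122400

122400


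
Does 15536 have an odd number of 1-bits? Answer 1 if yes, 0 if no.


0b11110010110000 has 7 ones => parity 1

1


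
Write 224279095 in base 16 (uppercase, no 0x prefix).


224279095 = D5E3A37 hex

D5E3A37


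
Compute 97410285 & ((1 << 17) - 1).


97410285 & 131071 = 23789

23789


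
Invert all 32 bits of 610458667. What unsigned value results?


610458667 ^ 4294967295 = 3684508628

3684508628


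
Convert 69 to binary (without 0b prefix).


69 = 1000101 in binary

1000101


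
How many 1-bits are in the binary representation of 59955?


0b1110101000110011 has 9 set bits

9


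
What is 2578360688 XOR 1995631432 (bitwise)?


0b10011001101011101010100101110000 ^ 0b1110110111100101110101101001000 = 0b11101111010111000100001000111000 = 4015800888

4015800888


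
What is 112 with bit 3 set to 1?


112 | (1 << 3) = 112 | 8 = 120

120


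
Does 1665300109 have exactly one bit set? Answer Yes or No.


0b1100011010000100111011010001101. Multiple bits set => No

No


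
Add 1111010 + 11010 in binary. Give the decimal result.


1111010 + 11010 = 10010100 = 148

148


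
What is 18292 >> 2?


0b100011101110100 >> 2 = 0b1000111011101 = 4573

4573


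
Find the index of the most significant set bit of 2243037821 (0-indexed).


0b10000101101100100000101001111101. Highest set bit at position 31

31


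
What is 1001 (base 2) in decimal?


1001 in decimal = 9

9


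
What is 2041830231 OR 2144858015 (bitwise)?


0b1111001101100111101101101010111 | 0b1111111110101111110111110011111 = 0b1111111111101111111111111011111 = 2146959327

2146959327


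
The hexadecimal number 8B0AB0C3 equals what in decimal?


8B0AB0C3 hex = 2332733635 decimal

2332733635


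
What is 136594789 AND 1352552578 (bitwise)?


0b1000001001000100010101100101 & 0b1010000100111100101000010000010 = 0b1000100000000000000 = 278528

278528


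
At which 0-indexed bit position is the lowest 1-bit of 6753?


0b1101001100001. Lowest set bit at position 0

0


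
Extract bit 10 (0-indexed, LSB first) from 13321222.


0b110010110100010000000110, position 10 = 1

1


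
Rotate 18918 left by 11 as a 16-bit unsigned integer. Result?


Rotate 0b100100111100110 left by 11 (16-bit) = 0b11001001001111 = 12879

12879


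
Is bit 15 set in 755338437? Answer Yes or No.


0b101101000001011000110011000101, bit 15 = 1. Yes

Yes


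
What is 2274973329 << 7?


0b10000111100110010101011010010001 << 7 = 0b100001111001100101010110100100010000000 = 291196586112

291196586112


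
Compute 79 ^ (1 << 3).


79 ^ (1 << 3) = 79 ^ 8 = 71

71


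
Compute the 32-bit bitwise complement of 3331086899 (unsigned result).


~0b11000110100011000101101000110011 = 0b111001011100111010010111001100 = 963880396 (32-bit unsigned)

963880396


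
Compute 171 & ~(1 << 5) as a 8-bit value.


171 & ~(1 << 5) = 139

139


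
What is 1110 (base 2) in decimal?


1110 in decimal = 14

14


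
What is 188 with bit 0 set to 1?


188 | (1 << 0) = 188 | 1 = 189

189


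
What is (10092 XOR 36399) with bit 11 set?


Step 1: 10092 ^ 36399 = 43331
Step 2: 43331 | (1 << 11) = 43331 | 2048 = 43331

43331


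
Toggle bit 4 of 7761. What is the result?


7761 ^ (1 << 4) = 7761 ^ 16 = 7745

7745


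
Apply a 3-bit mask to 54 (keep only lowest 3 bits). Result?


54 & 7 = 6

6


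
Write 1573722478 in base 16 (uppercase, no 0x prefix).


1573722478 = 5DCD196E hex

5DCD196E


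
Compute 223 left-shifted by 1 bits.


0b11011111 << 1 = 0b110111110 = 446

446


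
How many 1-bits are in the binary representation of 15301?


0b11101111000101 has 9 set bits

9


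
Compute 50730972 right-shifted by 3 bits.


0b11000001100001011111011100 >> 3 = 0b11000001100001011111011 = 6341371

6341371


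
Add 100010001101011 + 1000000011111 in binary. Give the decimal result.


100010001101011 + 1000000011111 = 101010010001010 = 21642

21642


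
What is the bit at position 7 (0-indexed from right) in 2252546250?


0b10000110010000110010000011001010, position 7 = 1

1


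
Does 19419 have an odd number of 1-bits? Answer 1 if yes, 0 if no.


0b100101111011011 has 10 ones => parity 0

0


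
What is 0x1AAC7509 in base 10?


1AAC7509 hex = 447509769 decimal

447509769


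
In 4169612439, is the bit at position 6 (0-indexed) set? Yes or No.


0b11111000100001110011110010010111, bit 6 = 0. No

No


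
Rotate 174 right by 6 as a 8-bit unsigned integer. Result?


Rotate 0b10101110 right by 6 (8-bit) = 0b10111010 = 186

186


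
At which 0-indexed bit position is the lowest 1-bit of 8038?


0b1111101100110. Lowest set bit at position 1

1


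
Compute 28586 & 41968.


0b110111110101010 & 0b1010001111110000 = 0b10001110100000 = 9120

9120


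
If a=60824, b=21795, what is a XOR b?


60824 ^ 21795 = 47291

47291


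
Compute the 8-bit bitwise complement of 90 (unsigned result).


~0b1011010 = 0b10100101 = 165 (8-bit unsigned)

165


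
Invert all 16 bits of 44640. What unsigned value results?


44640 ^ 65535 = 20895

20895


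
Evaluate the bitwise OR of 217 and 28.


0b11011001 | 0b11100 = 0b11011101 = 221

221


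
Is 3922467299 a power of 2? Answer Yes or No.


0b11101001110011000001100111100011. Multiple bits set => No

No


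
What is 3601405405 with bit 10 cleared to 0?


3601405405 & ~(1 << 10) = 3601404381

3601404381


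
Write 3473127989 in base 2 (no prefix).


3473127989 = 11001111000000111011101000110101 in binary

11001111000000111011101000110101


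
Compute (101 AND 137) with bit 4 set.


Step 1: 101 & 137 = 1
Step 2: 1 | (1 << 4) = 1 | 16 = 17

17


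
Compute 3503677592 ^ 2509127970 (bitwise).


0b11010000110101011110000010011000 ^ 0b10010101100011100100000100100010 = 0b1000101010110111010000110111010 = 1163633082

1163633082


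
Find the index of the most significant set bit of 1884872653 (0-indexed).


0b1110000010110001101111111001101. Highest set bit at position 30

30


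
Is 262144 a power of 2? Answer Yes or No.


0b1000000000000000000. Only one bit set => Yes

Yes


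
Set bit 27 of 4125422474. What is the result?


4125422474 | (1 << 27) = 4125422474 | 134217728 = 4259640202

4259640202


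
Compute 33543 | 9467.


0b1000001100000111 | 0b10010011111011 = 0b1010011111111111 = 43007

43007


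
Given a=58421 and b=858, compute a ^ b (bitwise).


58421 ^ 858 = 59247

59247


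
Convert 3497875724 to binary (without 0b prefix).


3497875724 = 11010000011111010101100100001100 in binary

11010000011111010101100100001100


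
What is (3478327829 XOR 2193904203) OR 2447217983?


Step 1: 3478327829 ^ 2193904203 = 1301758046
Step 2: 1301758046 | 2447217983 = 3722433919

3722433919


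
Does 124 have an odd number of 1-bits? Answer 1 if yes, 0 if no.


0b1111100 has 5 ones => parity 1

1


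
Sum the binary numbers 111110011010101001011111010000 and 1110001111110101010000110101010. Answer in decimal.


111110011010101001011111010000 + 1110001111110101010000110101010 = 10110000011001010011100101111010 = 2959423866

2959423866


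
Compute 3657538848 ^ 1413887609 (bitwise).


0b11011010000000011001110100100000 ^ 0b1010100010001100011011001111001 = 0b10001110010001111010101101011001 = 2387061593

2387061593


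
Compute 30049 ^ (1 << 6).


30049 ^ (1 << 6) = 30049 ^ 64 = 29985

29985


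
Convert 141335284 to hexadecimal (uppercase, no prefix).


141335284 = 86C9AF4 hex

86C9AF4


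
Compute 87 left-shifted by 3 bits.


0b1010111 << 3 = 0b1010111000 = 696

696


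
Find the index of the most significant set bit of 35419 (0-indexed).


0b1000101001011011. Highest set bit at position 15

15


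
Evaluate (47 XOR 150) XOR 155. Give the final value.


Step 1: 47 ^ 150 = 185
Step 2: 185 ^ 155 = 34

34


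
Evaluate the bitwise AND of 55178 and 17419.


0b1101011110001010 & 0b100010000001011 = 0b100010000001010 = 17418

17418


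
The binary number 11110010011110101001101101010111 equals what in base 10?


11110010011110101001101101010111 in decimal = 4068121431

4068121431


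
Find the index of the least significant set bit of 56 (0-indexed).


0b111000. Lowest set bit at position 3

3


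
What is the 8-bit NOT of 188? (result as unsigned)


~0b10111100 = 0b1000011 = 67 (8-bit unsigned)

67


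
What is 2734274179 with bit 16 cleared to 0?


2734274179 & ~(1 << 16) = 2734208643

2734208643


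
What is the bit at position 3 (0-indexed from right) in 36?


0b100100, position 3 = 0

0


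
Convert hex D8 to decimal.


D8 hex = 216 decimal

216


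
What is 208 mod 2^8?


208 & 255 = 208

208


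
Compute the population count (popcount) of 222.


0b11011110 has 6 set bits

6


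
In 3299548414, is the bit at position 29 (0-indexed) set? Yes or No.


0b11000100101010110001110011111110, bit 29 = 0. No

No


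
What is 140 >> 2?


0b10001100 >> 2 = 0b100011 = 35

35


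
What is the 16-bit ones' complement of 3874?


3874 ^ 65535 = 61661

61661


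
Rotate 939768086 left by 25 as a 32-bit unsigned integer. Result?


Rotate 0b111000000000111011100100010110 left by 25 (32-bit) = 0b101100011100000000011101110010 = 745539442

745539442


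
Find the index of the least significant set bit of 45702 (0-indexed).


0b1011001010000110. Lowest set bit at position 1

1


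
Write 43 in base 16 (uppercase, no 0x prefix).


43 = 2B hex

2B


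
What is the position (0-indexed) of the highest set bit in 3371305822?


0b11001000111100100000101101011110. Highest set bit at position 31

31


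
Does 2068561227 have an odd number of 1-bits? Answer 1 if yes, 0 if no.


0b1111011010010111011110101001011 has 20 ones => parity 0

0


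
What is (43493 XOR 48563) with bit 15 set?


Step 1: 43493 ^ 48563 = 5206
Step 2: 5206 | (1 << 15) = 5206 | 32768 = 37974

37974


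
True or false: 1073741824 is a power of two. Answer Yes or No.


0b1000000000000000000000000000000. Only one bit set => Yes

Yes


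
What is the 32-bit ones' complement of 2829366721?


2829366721 ^ 4294967295 = 1465600574

1465600574


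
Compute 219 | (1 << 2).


219 | (1 << 2) = 219 | 4 = 223

223


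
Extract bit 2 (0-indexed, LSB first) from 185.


0b10111001, position 2 = 0

0


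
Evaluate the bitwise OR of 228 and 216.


0b11100100 | 0b11011000 = 0b11111100 = 252

252


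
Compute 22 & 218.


0b10110 & 0b11011010 = 0b10010 = 18

18


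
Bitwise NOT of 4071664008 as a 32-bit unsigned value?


~0b11110010101100001010100110001000 = 0b1101010011110101011001110111 = 223303287 (32-bit unsigned)

223303287


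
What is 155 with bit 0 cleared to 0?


155 & ~(1 << 0) = 154

154


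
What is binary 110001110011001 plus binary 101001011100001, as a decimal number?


110001110011001 + 101001011100001 = 1011011001111010 = 46714

46714


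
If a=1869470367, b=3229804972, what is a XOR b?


1869470367 ^ 3229804972 = 2951689011

2951689011


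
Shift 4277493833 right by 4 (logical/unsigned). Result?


0b11111110111101010110000001001001 >> 4 = 0b1111111011110101011000000100 = 267343364

267343364


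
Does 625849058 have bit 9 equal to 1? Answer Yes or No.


0b100101010011011011001011100010, bit 9 = 1. Yes

Yes


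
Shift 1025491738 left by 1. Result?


0b111101000111111100001100011010 << 1 = 0b1111010001111111000011000110100 = 2050983476

2050983476


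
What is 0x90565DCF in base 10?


90565DCF hex = 2421579215 decimal

2421579215


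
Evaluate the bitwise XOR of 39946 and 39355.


0b1001110000001010 ^ 0b1001100110111011 = 0b10110110001 = 1457

1457


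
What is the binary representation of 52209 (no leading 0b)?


52209 = 1100101111110001 in binary

1100101111110001


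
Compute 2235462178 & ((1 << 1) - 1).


2235462178 & 1 = 0

0


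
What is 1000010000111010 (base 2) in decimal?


1000010000111010 in decimal = 33850

33850


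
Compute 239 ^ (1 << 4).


239 ^ (1 << 4) = 239 ^ 16 = 255

255


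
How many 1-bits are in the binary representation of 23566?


0b101110000001110 has 7 set bits

7


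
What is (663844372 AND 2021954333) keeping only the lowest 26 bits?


Step 1: 663844372 & 2021954333 = 545264148
Step 2: 545264148 & 67108863 = 8393236

8393236


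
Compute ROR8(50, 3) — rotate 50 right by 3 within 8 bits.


Rotate 0b110010 right by 3 (8-bit) = 0b1000110 = 70

70


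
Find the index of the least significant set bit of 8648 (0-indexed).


0b10000111001000. Lowest set bit at position 3

3


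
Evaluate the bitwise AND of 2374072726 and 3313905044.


0b10001101100000010111100110010110 & 0b11000101100001100010110110010100 = 0b10000101100000000010100110010100 = 2239768980

2239768980


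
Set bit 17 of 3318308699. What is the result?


3318308699 | (1 << 17) = 3318308699 | 131072 = 3318439771

3318439771


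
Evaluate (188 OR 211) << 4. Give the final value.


Step 1: 188 | 211 = 255
Step 2: 255 << 4 = 4080

4080


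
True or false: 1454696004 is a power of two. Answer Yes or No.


0b1010110101101001110011001000100. Multiple bits set => No

No


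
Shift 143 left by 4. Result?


0b10001111 << 4 = 0b100011110000 = 2288

2288


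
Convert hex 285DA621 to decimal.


285DA621 hex = 677226017 decimal

677226017


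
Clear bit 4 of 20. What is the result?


20 & ~(1 << 4) = 4

4


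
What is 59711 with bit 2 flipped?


59711 ^ (1 << 2) = 59711 ^ 4 = 59707

59707


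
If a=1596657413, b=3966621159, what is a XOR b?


1596657413 ^ 3966621159 = 3007765218

3007765218


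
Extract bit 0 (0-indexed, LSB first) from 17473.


0b100010001000001, position 0 = 1

1


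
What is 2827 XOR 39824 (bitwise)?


0b101100001011 ^ 0b1001101110010000 = 0b1001000010011011 = 37019

37019


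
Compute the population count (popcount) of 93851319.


0b101100110000000111010110111 has 14 set bits

14


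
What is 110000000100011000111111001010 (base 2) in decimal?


110000000100011000111111001010 in decimal = 806457290

806457290


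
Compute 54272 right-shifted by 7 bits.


0b1101010000000000 >> 7 = 0b110101000 = 424

424


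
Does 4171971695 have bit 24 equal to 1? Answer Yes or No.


0b11111000101010110011110001101111, bit 24 = 0. No

No


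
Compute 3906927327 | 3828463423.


0b11101000110111101111101011011111 | 0b11100100001100011011011100111111 = 0b11101100111111111111111111111111 = 3976200191

3976200191


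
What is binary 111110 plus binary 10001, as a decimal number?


111110 + 10001 = 1001111 = 79

79


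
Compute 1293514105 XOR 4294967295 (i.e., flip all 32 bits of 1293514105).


1293514105 ^ 4294967295 = 3001453190

3001453190


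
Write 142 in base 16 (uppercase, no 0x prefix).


142 = 8E hex

8E


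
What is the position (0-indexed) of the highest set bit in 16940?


0b100001000101100. Highest set bit at position 14

14


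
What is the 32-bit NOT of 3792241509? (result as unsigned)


~0b11100010000010010000001101100101 = 0b11101111101101111110010011010 = 502725786 (32-bit unsigned)

502725786


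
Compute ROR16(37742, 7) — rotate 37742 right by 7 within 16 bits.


Rotate 0b1001001101101110 right by 7 (16-bit) = 0b1101110100100110 = 56614

56614


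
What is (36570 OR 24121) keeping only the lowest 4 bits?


Step 1: 36570 | 24121 = 57083
Step 2: 57083 & 15 = 11

11


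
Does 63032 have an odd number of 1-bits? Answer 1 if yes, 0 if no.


0b1111011000111000 has 9 ones => parity 1

1


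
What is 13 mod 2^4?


13 & 15 = 13

13


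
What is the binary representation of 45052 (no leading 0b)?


45052 = 1010111111111100 in binary

1010111111111100


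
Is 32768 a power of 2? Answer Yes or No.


0b1000000000000000. Only one bit set => Yes

Yes


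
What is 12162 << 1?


0b10111110000010 << 1 = 0b101111100000100 = 24324

24324


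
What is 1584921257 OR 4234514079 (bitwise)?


0b1011110011101111111101010101001 | 0b11111100011001011000111010011111 = 0b11111110011101111111111010111111 = 4269276863

4269276863


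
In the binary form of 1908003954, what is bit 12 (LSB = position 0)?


0b1110001101110011101010001110010, position 12 = 1

1


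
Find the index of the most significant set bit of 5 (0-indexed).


0b101. Highest set bit at position 2

2


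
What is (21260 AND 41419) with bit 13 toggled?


Step 1: 21260 & 41419 = 264
Step 2: 264 ^ (1 << 13) = 264 ^ 8192 = 8456

8456


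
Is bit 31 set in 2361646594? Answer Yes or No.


0b10001100110000111101111000000010, bit 31 = 1. Yes

Yes


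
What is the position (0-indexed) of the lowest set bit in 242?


0b11110010. Lowest set bit at position 1

1


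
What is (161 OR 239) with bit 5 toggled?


Step 1: 161 | 239 = 239
Step 2: 239 ^ (1 << 5) = 239 ^ 32 = 207

207


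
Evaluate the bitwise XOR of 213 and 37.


0b11010101 ^ 0b100101 = 0b11110000 = 240

240


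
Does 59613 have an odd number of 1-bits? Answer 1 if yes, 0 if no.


0b1110100011011101 has 10 ones => parity 0

0


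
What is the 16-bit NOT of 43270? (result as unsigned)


~0b1010100100000110 = 0b101011011111001 = 22265 (16-bit unsigned)

22265


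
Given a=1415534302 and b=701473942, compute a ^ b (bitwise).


1415534302 ^ 701473942 = 2106651208

2106651208


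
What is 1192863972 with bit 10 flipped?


1192863972 ^ (1 << 10) = 1192863972 ^ 1024 = 1192864996

1192864996


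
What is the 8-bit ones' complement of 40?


40 ^ 255 = 215

215


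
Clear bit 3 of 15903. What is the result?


15903 & ~(1 << 3) = 15895

15895


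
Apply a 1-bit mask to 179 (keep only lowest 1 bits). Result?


179 & 1 = 1

1


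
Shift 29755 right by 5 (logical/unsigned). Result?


0b111010000111011 >> 5 = 0b1110100001 = 929

929


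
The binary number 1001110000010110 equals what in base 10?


1001110000010110 in decimal = 39958

39958


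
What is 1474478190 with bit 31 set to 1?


1474478190 | (1 << 31) = 1474478190 | 2147483648 = 3621961838

3621961838


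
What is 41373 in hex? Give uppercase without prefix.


41373 = A19D hex

A19D


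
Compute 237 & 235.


0b11101101 & 0b11101011 = 0b11101001 = 233

233


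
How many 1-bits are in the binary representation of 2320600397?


0b10001010010100011000110101001101 has 14 set bits

14


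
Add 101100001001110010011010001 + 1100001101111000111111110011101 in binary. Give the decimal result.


101100001001110010011010001 + 1100001101111000111111110011101 = 1100111010000010110010001101110 = 1732338798

1732338798


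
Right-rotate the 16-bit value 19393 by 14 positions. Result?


Rotate 0b100101111000001 right by 14 (16-bit) = 0b10111100000101 = 12037

12037


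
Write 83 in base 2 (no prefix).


83 = 1010011 in binary

1010011


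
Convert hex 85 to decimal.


85 hex = 133 decimal

133


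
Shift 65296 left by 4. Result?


0b1111111100010000 << 4 = 0b11111111000100000000 = 1044736

1044736


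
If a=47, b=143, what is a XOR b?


47 ^ 143 = 160

160


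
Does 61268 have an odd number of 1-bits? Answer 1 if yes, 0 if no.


0b1110111101010100 has 10 ones => parity 0

0


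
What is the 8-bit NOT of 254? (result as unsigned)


~0b11111110 = 0b1 = 1 (8-bit unsigned)

1


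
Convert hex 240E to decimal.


240E hex = 9230 decimal

9230


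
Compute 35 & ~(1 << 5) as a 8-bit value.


35 & ~(1 << 5) = 3

3


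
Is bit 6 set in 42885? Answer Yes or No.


0b1010011110000101, bit 6 = 0. No

No


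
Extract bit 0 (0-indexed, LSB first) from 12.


0b1100, position 0 = 0

0


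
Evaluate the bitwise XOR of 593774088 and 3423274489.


0b100011011001000100011000001000 ^ 0b11001100000010110000010111111001 = 0b11101111011011110100001111110001 = 4017046513

4017046513


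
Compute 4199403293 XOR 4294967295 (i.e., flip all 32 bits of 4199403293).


4199403293 ^ 4294967295 = 95564002

95564002


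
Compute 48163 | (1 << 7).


48163 | (1 << 7) = 48163 | 128 = 48291

48291


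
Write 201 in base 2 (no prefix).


201 = 11001001 in binary

11001001


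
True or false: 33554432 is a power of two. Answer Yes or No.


0b10000000000000000000000000. Only one bit set => Yes

Yes


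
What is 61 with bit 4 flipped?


61 ^ (1 << 4) = 61 ^ 16 = 45

45


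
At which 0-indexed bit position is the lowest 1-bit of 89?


0b1011001. Lowest set bit at position 0

0


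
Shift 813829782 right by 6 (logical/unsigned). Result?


0b110000100000100000111010010110 >> 6 = 0b110000100000100000111010 = 12716090

12716090


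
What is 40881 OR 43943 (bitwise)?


0b1001111110110001 | 0b1010101110100111 = 0b1011111110110111 = 49079

49079


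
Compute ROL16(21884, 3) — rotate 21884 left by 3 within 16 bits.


Rotate 0b101010101111100 left by 3 (16-bit) = 0b1010101111100010 = 44002

44002


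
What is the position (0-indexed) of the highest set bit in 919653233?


0b110110110100001100101101110001. Highest set bit at position 29

29


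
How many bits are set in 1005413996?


0b111011111011010110011001101100 has 19 set bits

19


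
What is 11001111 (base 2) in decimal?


11001111 in decimal = 207

207


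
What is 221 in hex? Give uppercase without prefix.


221 = DD hex

DD


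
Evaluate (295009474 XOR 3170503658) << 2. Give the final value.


Step 1: 295009474 ^ 3170503658 = 2909763368
Step 2: 2909763368 << 2 = 11639053472

11639053472


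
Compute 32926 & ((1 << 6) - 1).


32926 & 63 = 30

30


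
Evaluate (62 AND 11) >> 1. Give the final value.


Step 1: 62 & 11 = 10
Step 2: 10 >> 1 = 5

5


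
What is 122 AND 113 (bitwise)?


0b1111010 & 0b1110001 = 0b1110000 = 112

112


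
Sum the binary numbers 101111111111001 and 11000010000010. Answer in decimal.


101111111111001 + 11000010000010 = 1001000001111011 = 36987

36987


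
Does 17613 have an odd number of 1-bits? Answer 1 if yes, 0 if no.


0b100010011001101 has 7 ones => parity 1

1


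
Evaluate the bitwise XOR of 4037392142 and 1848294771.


0b11110000101001011011011100001110 ^ 0b1101110001010101011110101110011 = 0b10011110100011110000101001111101 = 2660174461

2660174461


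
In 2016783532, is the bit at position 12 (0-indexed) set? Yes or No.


0b1111000001101011010110010101100, bit 12 = 0. No

No


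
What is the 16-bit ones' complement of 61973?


61973 ^ 65535 = 3562

3562


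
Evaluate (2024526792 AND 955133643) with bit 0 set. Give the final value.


Step 1: 2024526792 & 955133643 = 950665928
Step 2: 950665928 | (1 << 0) = 950665928 | 1 = 950665929

950665929


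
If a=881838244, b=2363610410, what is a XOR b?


881838244 ^ 2363610410 = 3094224270

3094224270


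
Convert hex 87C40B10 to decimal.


87C40B10 hex = 2277772048 decimal

2277772048


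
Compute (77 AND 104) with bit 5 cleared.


Step 1: 77 & 104 = 72
Step 2: 72 & ~(1 << 5) = 72

72


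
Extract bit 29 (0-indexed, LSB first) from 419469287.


0b11001000000001001011111100111, position 29 = 0

0


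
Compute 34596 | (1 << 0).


34596 | (1 << 0) = 34596 | 1 = 34597

34597


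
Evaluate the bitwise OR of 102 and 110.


0b1100110 | 0b1101110 = 0b1101110 = 110

110


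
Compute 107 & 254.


0b1101011 & 0b11111110 = 0b1101010 = 106

106


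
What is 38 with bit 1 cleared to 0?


38 & ~(1 << 1) = 36

36


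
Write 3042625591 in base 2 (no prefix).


3042625591 = 10110101010110101100100000110111 in binary

10110101010110101100100000110111


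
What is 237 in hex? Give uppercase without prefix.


237 = ED hex

ED


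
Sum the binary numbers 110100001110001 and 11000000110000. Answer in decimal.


110100001110001 + 11000000110000 = 1001100010100001 = 39073

39073


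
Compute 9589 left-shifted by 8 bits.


0b10010101110101 << 8 = 0b1001010111010100000000 = 2454784

2454784


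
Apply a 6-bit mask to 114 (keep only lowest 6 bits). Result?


114 & 63 = 50

50


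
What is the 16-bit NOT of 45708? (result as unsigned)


~0b1011001010001100 = 0b100110101110011 = 19827 (16-bit unsigned)

19827


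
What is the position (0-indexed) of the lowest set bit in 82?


0b1010010. Lowest set bit at position 1

1


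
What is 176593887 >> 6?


0b1010100001101001101111011111 >> 6 = 0b1010100001101001101111 = 2759279

2759279


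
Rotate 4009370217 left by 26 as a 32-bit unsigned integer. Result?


Rotate 0b11101110111110100010001001101001 left by 26 (32-bit) = 0b10100111101110111110100010001001 = 2814109833

2814109833


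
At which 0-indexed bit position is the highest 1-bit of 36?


0b100100. Highest set bit at position 5

5


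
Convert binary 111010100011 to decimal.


111010100011 in decimal = 3747

3747


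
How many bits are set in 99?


0b1100011 has 4 set bits

4


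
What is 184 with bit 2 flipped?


184 ^ (1 << 2) = 184 ^ 4 = 188

188


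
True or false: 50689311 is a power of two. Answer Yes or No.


0b11000001010111010100011111. Multiple bits set => No

No


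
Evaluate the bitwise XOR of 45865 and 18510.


0b1011001100101001 ^ 0b100100001001110 = 0b1111101101100111 = 64359

64359


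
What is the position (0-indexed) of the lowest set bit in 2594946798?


0b10011010101010111011111011101110. Lowest set bit at position 1

1


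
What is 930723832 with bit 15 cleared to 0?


930723832 & ~(1 << 15) = 930691064

930691064


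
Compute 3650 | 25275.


0b111001000010 | 0b110001010111011 = 0b110111011111011 = 28411

28411


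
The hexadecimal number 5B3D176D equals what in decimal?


5B3D176D hex = 1530730349 decimal

1530730349


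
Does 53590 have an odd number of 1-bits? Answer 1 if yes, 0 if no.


0b1101000101010110 has 8 ones => parity 0

0


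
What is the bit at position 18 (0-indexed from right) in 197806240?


0b1011110010100100100010100000, position 18 = 0

0


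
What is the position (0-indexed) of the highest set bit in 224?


0b11100000. Highest set bit at position 7

7


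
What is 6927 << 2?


0b1101100001111 << 2 = 0b110110000111100 = 27708

27708


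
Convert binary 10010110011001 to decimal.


10010110011001 in decimal = 9625

9625


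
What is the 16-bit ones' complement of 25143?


25143 ^ 65535 = 40392

40392


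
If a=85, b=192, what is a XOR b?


85 ^ 192 = 149

149


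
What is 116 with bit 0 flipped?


116 ^ (1 << 0) = 116 ^ 1 = 117

117


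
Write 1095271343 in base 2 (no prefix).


1095271343 = 1000001010010001000001110101111 in binary

1000001010010001000001110101111


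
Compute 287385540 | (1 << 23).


287385540 | (1 << 23) = 287385540 | 8388608 = 295774148

295774148


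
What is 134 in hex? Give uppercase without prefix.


134 = 86 hex

86


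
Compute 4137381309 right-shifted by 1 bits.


0b11110110100110110110110110111101 >> 1 = 0b1111011010011011011011011011110 = 2068690654

2068690654


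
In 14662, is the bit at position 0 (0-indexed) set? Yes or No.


0b11100101000110, bit 0 = 0. No

No


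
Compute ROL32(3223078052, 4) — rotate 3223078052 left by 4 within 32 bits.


Rotate 0b11000000000111000100010010100100 left by 4 (32-bit) = 0b1110001000100101001001100 = 29641292

29641292


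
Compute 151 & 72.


0b10010111 & 0b1001000 = 0b0 = 0

0


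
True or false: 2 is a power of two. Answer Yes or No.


0b10. Only one bit set => Yes

Yes


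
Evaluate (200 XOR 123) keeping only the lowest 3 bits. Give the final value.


Step 1: 200 ^ 123 = 179
Step 2: 179 & 7 = 3

3


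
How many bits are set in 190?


0b10111110 has 6 set bits

6


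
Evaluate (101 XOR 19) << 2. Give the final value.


Step 1: 101 ^ 19 = 118
Step 2: 118 << 2 = 472

472


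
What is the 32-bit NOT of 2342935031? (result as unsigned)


~0b10001011101001100101100111110111 = 0b1110100010110011010011000001000 = 1952032264 (32-bit unsigned)

1952032264


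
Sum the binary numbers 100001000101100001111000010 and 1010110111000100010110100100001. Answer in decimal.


100001000101100001111000010 + 1010110111000100010110100100001 = 1011011000001001111000011100011 = 1527050467

1527050467


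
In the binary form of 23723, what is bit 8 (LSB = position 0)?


0b101110010101011, position 8 = 0

0


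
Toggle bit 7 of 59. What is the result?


59 ^ (1 << 7) = 59 ^ 128 = 187

187


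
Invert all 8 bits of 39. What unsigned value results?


39 ^ 255 = 216

216


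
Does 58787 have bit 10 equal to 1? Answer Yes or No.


0b1110010110100011, bit 10 = 1. Yes

Yes


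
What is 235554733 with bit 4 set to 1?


235554733 | (1 << 4) = 235554733 | 16 = 235554749

235554749


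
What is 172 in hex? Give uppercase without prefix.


172 = AC hex

AC


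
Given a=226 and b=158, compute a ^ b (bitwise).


226 ^ 158 = 124

124


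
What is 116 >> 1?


0b1110100 >> 1 = 0b111010 = 58

58


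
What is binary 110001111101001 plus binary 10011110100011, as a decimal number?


110001111101001 + 10011110100011 = 1000101110001100 = 35724

35724


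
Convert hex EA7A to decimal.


EA7A hex = 60026 decimal

60026


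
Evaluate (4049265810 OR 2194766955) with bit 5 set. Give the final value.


Step 1: 4049265810 | 2194766955 = 4091280635
Step 2: 4091280635 | (1 << 5) = 4091280635 | 32 = 4091280635

4091280635


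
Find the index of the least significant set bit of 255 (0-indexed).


0b11111111. Lowest set bit at position 0

0


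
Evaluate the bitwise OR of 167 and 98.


0b10100111 | 0b1100010 = 0b11100111 = 231

231


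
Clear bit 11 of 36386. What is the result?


36386 & ~(1 << 11) = 34338

34338


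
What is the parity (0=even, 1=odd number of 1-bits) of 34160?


0b1000010101110000 has 6 ones => parity 0

0


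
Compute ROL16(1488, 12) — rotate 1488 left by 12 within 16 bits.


Rotate 0b10111010000 left by 12 (16-bit) = 0b1011101 = 93

93


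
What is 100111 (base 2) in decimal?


100111 in decimal = 39

39


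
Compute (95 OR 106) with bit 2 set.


Step 1: 95 | 106 = 127
Step 2: 127 | (1 << 2) = 127 | 4 = 127

127


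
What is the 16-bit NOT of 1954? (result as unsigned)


~0b11110100010 = 0b1111100001011101 = 63581 (16-bit unsigned)

63581


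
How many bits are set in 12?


0b1100 has 2 set bits

2


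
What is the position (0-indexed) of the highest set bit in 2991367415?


0b10110010010011001010010011110111. Highest set bit at position 31

31


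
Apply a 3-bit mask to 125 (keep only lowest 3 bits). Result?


125 & 7 = 5

5
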